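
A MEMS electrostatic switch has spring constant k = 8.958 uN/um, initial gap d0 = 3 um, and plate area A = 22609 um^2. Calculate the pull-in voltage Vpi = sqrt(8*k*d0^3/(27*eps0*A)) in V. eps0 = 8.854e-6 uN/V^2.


Step 1: Compute numerator: 8 * k * d0^3 = 8 * 8.958 * 3^3 = 1934.928
Step 2: Compute denominator: 27 * eps0 * A = 27 * 8.854e-6 * 22609 = 5.404862
Step 3: Vpi = sqrt(1934.928 / 5.404862)
Vpi = 18.92 V


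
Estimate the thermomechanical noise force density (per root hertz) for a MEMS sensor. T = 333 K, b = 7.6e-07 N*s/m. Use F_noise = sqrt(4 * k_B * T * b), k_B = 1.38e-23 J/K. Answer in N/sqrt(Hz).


Step 1: Compute 4 * k_B * T * b
= 4 * 1.38e-23 * 333 * 7.6e-07
= 1.3970e-26 N^2/Hz
Step 2: F_noise = sqrt(1.3970e-26)
F_noise = 1.18e-13 N/sqrt(Hz)


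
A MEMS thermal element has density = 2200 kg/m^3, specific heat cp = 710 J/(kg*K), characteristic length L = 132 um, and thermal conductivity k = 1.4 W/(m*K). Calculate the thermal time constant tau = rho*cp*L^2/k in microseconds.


Step 1: Convert L to m: L = 132e-6 m
Step 2: L^2 = (132e-6)^2 = 1.7424e-08 m^2
Step 3: tau = 2200 * 710 * 1.7424e-08 / 1.4 = 1.944020571e-02 s
Step 4: Convert to microseconds (multiply by 1e6).
tau = 19440.206 us


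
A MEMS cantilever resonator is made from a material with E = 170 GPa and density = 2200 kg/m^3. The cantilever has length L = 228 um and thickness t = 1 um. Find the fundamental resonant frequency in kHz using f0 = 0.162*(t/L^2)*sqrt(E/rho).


Step 1: Convert units to SI.
t_SI = 1e-6 m, L_SI = 228e-6 m
Step 2: Calculate sqrt(E/rho).
sqrt(170e9 / 2200) = 8790.49 m/s
Step 3: Compute f0.
f0 = 0.162 * 1e-6 / (228e-6)^2 * 8790.49 = 27394.2 Hz = 27.39 kHz


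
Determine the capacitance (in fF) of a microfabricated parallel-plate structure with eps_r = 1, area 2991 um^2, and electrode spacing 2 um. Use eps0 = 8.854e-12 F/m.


Step 1: Convert area to m^2: A = 2991e-12 m^2
Step 2: Convert gap to m: d = 2e-6 m
Step 3: C = eps0 * eps_r * A / d
C = 8.854e-12 * 1 * 2991e-12 / 2e-6
Step 4: Convert to fF (multiply by 1e15).
C = 13.24 fF


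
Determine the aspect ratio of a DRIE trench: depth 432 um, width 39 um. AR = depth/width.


Step 1: AR = depth / width
Step 2: AR = 432 / 39
AR = 11.1


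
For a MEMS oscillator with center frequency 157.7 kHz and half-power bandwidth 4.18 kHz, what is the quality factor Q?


Step 1: Q = f0 / bandwidth
Step 2: Q = 157.7 / 4.18
Q = 37.7


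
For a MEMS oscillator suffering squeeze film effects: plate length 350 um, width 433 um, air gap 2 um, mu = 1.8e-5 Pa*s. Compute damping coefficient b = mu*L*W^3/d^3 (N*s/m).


Step 1: Convert to SI.
L = 350e-6 m, W = 433e-6 m, d = 2e-6 m
Step 2: W^3 = (433e-6)^3 = 8.12e-11 m^3
Step 3: d^3 = (2e-6)^3 = 8.00e-18 m^3
Step 4: b = 1.8e-5 * 350e-6 * 8.12e-11 / 8.00e-18
b = 6.39e-02 N*s/m


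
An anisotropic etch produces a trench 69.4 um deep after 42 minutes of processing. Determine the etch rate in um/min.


Step 1: Etch rate = depth / time
Step 2: rate = 69.4 / 42
rate = 1.652 um/min


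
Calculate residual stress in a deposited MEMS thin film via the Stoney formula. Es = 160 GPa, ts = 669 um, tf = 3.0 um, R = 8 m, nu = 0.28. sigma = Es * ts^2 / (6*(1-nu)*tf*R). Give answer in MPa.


Step 1: Compute numerator: Es * ts^2 = 160 * 669^2 = 71609760 (GPa*um^2)
Step 2: Compute denominator (R in um): 6*(1-nu)*tf*R = 6*0.72*3.0*8e6 = 103680000.0 (um^2)
Step 3: sigma (GPa) = 71609760 / 103680000.0 = 6.90681e-01 GPa
Step 4: Convert to MPa (x1000): sigma = 690.7 MPa


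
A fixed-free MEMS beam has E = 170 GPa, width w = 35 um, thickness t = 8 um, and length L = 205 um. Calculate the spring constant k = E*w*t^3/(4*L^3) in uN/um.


Step 1: Convert E to consistent units (1 GPa = 1000 uN/um^2).
E = 170 GPa = 170000 uN/um^2
Step 2: Compute t^3 = 8^3 = 512
Step 3: Compute L^3 = 205^3 = 8615125
Step 4: k = 170000 * 35 * 512 / (4 * 8615125)
k = 88.4027 uN/um


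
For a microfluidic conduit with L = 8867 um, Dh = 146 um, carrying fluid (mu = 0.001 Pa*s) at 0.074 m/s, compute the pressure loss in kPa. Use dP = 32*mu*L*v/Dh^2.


Step 1: Convert to SI: L = 8867e-6 m, Dh = 146e-6 m
Step 2: dP = 32 * 0.001 * 8867e-6 * 0.074 / (146e-6)^2
Step 3: dP = 985.04 Pa
Step 4: Convert to kPa: dP = 0.99 kPa


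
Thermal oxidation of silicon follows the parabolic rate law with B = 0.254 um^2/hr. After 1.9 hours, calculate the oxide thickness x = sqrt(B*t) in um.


Step 1: Compute B*t = 0.254 * 1.9 = 0.4826
Step 2: x = sqrt(0.4826)
x = 0.695 um


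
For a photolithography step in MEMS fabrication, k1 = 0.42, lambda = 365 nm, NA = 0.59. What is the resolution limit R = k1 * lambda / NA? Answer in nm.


Step 1: Identify values: k1 = 0.42, lambda = 365 nm, NA = 0.59
Step 2: R = k1 * lambda / NA
R = 0.42 * 365 / 0.59
R = 259.8 nm


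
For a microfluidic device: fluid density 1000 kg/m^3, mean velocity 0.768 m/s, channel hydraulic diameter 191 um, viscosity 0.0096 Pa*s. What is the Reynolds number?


Step 1: Convert Dh to meters: Dh = 191e-6 m
Step 2: Re = rho * v * Dh / mu
Re = 1000 * 0.768 * 191e-6 / 0.0096
Re = 15.28


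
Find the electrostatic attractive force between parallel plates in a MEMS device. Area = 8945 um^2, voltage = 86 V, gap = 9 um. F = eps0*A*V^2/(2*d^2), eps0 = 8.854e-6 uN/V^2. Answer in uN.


Step 1: Identify parameters.
eps0 = 8.854e-6 uN/V^2, A = 8945 um^2, V = 86 V, d = 9 um
Step 2: Compute V^2 = 86^2 = 7396
Step 3: Compute d^2 = 9^2 = 81
Step 4: F = 0.5 * 8.854e-6 * 8945 * 7396 / 81
F = 3.616 uN


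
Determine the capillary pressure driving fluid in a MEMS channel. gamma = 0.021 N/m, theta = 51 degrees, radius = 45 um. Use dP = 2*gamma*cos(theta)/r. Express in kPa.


Step 1: cos(51 deg) = 0.6293
Step 2: Convert r to m: r = 45e-6 m
Step 3: dP = 2 * 0.021 * 0.6293 / 45e-6 = 587.3 Pa
Step 4: Convert Pa to kPa (divide by 1000).
dP = 0.59 kPa


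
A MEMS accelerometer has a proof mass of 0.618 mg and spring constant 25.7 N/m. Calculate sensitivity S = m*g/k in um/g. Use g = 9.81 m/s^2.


Step 1: Convert mass: m = 0.618 mg = 6.18e-07 kg
Step 2: S = m * g / k = 6.18e-07 * 9.81 / 25.7
Step 3: S = 2.36e-07 m/g
Step 4: Convert to um/g: S = 0.236 um/g


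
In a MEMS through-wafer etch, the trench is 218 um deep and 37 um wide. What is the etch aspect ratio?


Step 1: AR = depth / width
Step 2: AR = 218 / 37
AR = 5.9


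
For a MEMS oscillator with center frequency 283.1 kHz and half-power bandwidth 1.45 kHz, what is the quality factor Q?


Step 1: Q = f0 / bandwidth
Step 2: Q = 283.1 / 1.45
Q = 195.2


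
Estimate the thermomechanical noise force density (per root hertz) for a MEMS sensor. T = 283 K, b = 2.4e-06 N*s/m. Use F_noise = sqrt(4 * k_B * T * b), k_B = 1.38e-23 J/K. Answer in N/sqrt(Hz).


Step 1: Compute 4 * k_B * T * b
= 4 * 1.38e-23 * 283 * 2.4e-06
= 3.7492e-26 N^2/Hz
Step 2: F_noise = sqrt(3.7492e-26)
F_noise = 1.94e-13 N/sqrt(Hz)


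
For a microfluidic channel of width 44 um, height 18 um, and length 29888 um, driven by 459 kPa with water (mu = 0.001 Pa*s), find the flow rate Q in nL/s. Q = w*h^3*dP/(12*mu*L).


Step 1: Convert all dimensions to SI (meters).
w = 44e-6 m, h = 18e-6 m, L = 29888e-6 m, dP = 459e3 Pa
Step 2: Q = w * h^3 * dP / (12 * mu * L)
Q = 44e-6 * (18e-6)^3 * 459e3 / (12 * 0.001 * 29888e-6) = 3.2840123e-10 m^3/s
Step 3: Convert Q from m^3/s to nL/s (1 m^3 = 1e12 nL, so multiply by 1e12).
Q = 328.401 nL/s


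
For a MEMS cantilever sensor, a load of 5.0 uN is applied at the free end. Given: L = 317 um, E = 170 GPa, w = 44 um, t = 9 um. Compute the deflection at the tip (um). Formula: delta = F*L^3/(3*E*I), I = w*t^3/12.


Step 1: Calculate the second moment of area.
I = w * t^3 / 12 = 44 * 9^3 / 12 = 2673.0 um^4
Step 2: Convert E to consistent units (1 GPa = 1000 uN/um^2).
E = 170 GPa = 170000 uN/um^2
Step 3: Calculate tip deflection.
delta = F * L^3 / (3 * E * I)
delta = 5.0 * 317^3 / (3 * 170000 * 2673.0)
delta = 0.1168 um


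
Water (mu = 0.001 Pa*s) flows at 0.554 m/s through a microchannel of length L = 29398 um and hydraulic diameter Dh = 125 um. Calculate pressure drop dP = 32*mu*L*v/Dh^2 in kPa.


Step 1: Convert to SI: L = 29398e-6 m, Dh = 125e-6 m
Step 2: dP = 32 * 0.001 * 29398e-6 * 0.554 / (125e-6)^2
Step 3: dP = 33354.74 Pa
Step 4: Convert to kPa: dP = 33.35 kPa


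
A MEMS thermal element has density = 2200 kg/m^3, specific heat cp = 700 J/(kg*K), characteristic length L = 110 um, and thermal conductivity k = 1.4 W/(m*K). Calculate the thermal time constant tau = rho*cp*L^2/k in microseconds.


Step 1: Convert L to m: L = 110e-6 m
Step 2: L^2 = (110e-6)^2 = 1.21e-08 m^2
Step 3: tau = 2200 * 700 * 1.21e-08 / 1.4 = 1.331e-02 s
Step 4: Convert to microseconds (multiply by 1e6).
tau = 13310.0 us


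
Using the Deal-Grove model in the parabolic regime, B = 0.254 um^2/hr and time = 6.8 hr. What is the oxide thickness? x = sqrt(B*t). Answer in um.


Step 1: Compute B*t = 0.254 * 6.8 = 1.7272
Step 2: x = sqrt(1.7272)
x = 1.314 um


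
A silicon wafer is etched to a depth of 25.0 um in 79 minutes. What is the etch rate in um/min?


Step 1: Etch rate = depth / time
Step 2: rate = 25.0 / 79
rate = 0.316 um/min


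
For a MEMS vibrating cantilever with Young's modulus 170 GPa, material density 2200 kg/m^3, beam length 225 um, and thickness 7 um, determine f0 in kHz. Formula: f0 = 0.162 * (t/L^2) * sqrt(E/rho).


Step 1: Convert units to SI.
t_SI = 7e-6 m, L_SI = 225e-6 m
Step 2: Calculate sqrt(E/rho).
sqrt(170e9 / 2200) = 8790.49 m/s
Step 3: Compute f0.
f0 = 0.162 * 7e-6 / (225e-6)^2 * 8790.49 = 196907.0 Hz = 196.91 kHz


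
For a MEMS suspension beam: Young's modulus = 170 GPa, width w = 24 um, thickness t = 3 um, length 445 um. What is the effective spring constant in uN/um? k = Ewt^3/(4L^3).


Step 1: Convert E to consistent units (1 GPa = 1000 uN/um^2).
E = 170 GPa = 170000 uN/um^2
Step 2: Compute t^3 = 3^3 = 27
Step 3: Compute L^3 = 445^3 = 88121125
Step 4: k = 170000 * 24 * 27 / (4 * 88121125)
k = 0.3125 uN/um


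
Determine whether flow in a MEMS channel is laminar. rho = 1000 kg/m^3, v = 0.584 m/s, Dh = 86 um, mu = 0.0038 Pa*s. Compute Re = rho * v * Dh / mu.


Step 1: Convert Dh to meters: Dh = 86e-6 m
Step 2: Re = rho * v * Dh / mu
Re = 1000 * 0.584 * 86e-6 / 0.0038
Re = 13.217
Since Re = 13.217 is below ~2300, the flow is laminar.


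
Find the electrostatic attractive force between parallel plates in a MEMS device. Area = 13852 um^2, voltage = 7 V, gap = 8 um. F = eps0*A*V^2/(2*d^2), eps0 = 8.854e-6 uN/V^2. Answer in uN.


Step 1: Identify parameters.
eps0 = 8.854e-6 uN/V^2, A = 13852 um^2, V = 7 V, d = 8 um
Step 2: Compute V^2 = 7^2 = 49
Step 3: Compute d^2 = 8^2 = 64
Step 4: F = 0.5 * 8.854e-6 * 13852 * 49 / 64
F = 0.047 uN


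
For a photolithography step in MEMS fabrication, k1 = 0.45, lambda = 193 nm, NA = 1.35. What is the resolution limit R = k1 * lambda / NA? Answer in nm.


Step 1: Identify values: k1 = 0.45, lambda = 193 nm, NA = 1.35
Step 2: R = k1 * lambda / NA
R = 0.45 * 193 / 1.35
R = 64.3 nm


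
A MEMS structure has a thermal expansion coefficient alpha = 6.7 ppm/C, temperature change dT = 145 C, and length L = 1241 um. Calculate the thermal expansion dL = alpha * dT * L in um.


Step 1: Convert CTE: alpha = 6.7 ppm/C = 6.7e-6 /C
Step 2: dL = 6.7e-6 * 145 * 1241
dL = 1.2056 um


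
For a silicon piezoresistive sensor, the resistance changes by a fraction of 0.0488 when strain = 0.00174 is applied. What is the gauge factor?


Step 1: Identify values.
dR/R = 0.0488, strain = 0.00174
Step 2: GF = (dR/R) / strain = 0.0488 / 0.00174
GF = 28.0


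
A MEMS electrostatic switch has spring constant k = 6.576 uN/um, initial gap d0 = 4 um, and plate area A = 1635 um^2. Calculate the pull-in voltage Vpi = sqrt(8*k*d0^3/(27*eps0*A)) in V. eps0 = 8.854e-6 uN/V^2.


Step 1: Compute numerator: 8 * k * d0^3 = 8 * 6.576 * 4^3 = 3366.912
Step 2: Compute denominator: 27 * eps0 * A = 27 * 8.854e-6 * 1635 = 0.39086
Step 3: Vpi = sqrt(3366.912 / 0.39086)
Vpi = 92.81 V


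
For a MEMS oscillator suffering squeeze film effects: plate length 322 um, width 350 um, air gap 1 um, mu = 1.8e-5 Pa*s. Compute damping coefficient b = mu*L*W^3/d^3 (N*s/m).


Step 1: Convert to SI.
L = 322e-6 m, W = 350e-6 m, d = 1e-6 m
Step 2: W^3 = (350e-6)^3 = 4.29e-11 m^3
Step 3: d^3 = (1e-6)^3 = 1.00e-18 m^3
Step 4: b = 1.8e-5 * 322e-6 * 4.29e-11 / 1.00e-18
b = 2.49e-01 N*s/m


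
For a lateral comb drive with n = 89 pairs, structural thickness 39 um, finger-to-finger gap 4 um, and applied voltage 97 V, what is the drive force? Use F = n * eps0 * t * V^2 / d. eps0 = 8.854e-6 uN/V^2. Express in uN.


Step 1: Parameters: n=89, eps0=8.854e-6 uN/V^2, t=39 um, V=97 V, d=4 um
Step 2: V^2 = 9409
Step 3: F = 89 * 8.854e-6 * 39 * 9409 / 4
F = 72.29 uN


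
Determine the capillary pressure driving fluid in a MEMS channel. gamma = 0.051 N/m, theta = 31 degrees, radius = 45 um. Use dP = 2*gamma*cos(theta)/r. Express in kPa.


Step 1: cos(31 deg) = 0.8572
Step 2: Convert r to m: r = 45e-6 m
Step 3: dP = 2 * 0.051 * 0.8572 / 45e-6 = 1943.0 Pa
Step 4: Convert Pa to kPa (divide by 1000).
dP = 1.94 kPa


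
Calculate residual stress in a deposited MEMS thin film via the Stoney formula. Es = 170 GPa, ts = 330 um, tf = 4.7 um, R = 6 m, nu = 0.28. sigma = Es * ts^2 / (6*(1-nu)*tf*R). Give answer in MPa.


Step 1: Compute numerator: Es * ts^2 = 170 * 330^2 = 18513000 (GPa*um^2)
Step 2: Compute denominator (R in um): 6*(1-nu)*tf*R = 6*0.72*4.7*6e6 = 121824000.0 (um^2)
Step 3: sigma (GPa) = 18513000 / 121824000.0 = 1.51965e-01 GPa
Step 4: Convert to MPa (x1000): sigma = 152.0 MPa


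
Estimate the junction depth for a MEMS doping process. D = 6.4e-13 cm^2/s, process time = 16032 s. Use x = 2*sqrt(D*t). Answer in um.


Step 1: Compute D*t = 6.4e-13 * 16032 = 1.026048e-08 cm^2
Step 2: sqrt(D*t) = 1.01294e-04 cm
Step 3: x = 2 * 1.01294e-04 cm = 2.02588e-04 cm
Step 4: Convert to um (1 cm = 1e4 um): x = 2.026 um


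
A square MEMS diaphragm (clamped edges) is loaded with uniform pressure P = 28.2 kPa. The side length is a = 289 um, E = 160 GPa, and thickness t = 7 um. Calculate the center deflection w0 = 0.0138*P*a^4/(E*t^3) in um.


Step 1: Convert pressure to compatible units (E is in GPa, so P in GPa).
P = 28.2 kPa = 28.2e-6 GPa
Step 2: Compute numerator: 0.0138 * P * a^4.
a^4 = 289^4 = 6975757441
numerator = 0.0138 * 28.2e-6 * 6975757441 = 2.7147e+03
Step 3: Compute denominator: E * t^3 = 160 * 7^3 = 54880
Step 4: w0 = numerator / denominator = 2.7147e+03 / 54880 = 0.0495 um


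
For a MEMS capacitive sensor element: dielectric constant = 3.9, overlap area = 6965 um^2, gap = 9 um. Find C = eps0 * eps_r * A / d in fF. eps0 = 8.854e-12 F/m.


Step 1: Convert area to m^2: A = 6965e-12 m^2
Step 2: Convert gap to m: d = 9e-6 m
Step 3: C = eps0 * eps_r * A / d
C = 8.854e-12 * 3.9 * 6965e-12 / 9e-6
Step 4: Convert to fF (multiply by 1e15).
C = 26.72 fF


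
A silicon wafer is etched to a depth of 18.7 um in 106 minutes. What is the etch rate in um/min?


Step 1: Etch rate = depth / time
Step 2: rate = 18.7 / 106
rate = 0.176 um/min


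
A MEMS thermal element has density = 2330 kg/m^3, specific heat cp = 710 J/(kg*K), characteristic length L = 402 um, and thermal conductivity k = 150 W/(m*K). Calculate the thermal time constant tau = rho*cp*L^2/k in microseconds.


Step 1: Convert L to m: L = 402e-6 m
Step 2: L^2 = (402e-6)^2 = 1.61604e-07 m^2
Step 3: tau = 2330 * 710 * 1.61604e-07 / 150 = 1.78227665e-03 s
Step 4: Convert to microseconds (multiply by 1e6).
tau = 1782.277 us


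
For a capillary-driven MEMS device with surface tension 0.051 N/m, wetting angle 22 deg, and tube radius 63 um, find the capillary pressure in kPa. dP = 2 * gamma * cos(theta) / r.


Step 1: cos(22 deg) = 0.9272
Step 2: Convert r to m: r = 63e-6 m
Step 3: dP = 2 * 0.051 * 0.9272 / 63e-6 = 1501.2 Pa
Step 4: Convert Pa to kPa (divide by 1000).
dP = 1.5 kPa


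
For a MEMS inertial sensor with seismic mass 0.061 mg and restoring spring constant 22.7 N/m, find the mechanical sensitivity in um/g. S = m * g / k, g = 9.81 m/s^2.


Step 1: Convert mass: m = 0.061 mg = 6.10e-08 kg
Step 2: S = m * g / k = 6.10e-08 * 9.81 / 22.7
Step 3: S = 2.64e-08 m/g
Step 4: Convert to um/g: S = 0.026 um/g


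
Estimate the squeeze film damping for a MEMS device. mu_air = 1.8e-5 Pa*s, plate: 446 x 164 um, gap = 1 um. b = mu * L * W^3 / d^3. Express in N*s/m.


Step 1: Convert to SI.
L = 446e-6 m, W = 164e-6 m, d = 1e-6 m
Step 2: W^3 = (164e-6)^3 = 4.41e-12 m^3
Step 3: d^3 = (1e-6)^3 = 1.00e-18 m^3
Step 4: b = 1.8e-5 * 446e-6 * 4.41e-12 / 1.00e-18
b = 3.54e-02 N*s/m


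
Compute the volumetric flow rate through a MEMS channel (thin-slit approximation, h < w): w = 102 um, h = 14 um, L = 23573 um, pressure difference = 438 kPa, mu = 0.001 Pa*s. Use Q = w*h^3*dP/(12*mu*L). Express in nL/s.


Step 1: Convert all dimensions to SI (meters).
w = 102e-6 m, h = 14e-6 m, L = 23573e-6 m, dP = 438e3 Pa
Step 2: Q = w * h^3 * dP / (12 * mu * L)
Q = 102e-6 * (14e-6)^3 * 438e3 / (12 * 0.001 * 23573e-6) = 4.3337344e-10 m^3/s
Step 3: Convert Q from m^3/s to nL/s (1 m^3 = 1e12 nL, so multiply by 1e12).
Q = 433.373 nL/s


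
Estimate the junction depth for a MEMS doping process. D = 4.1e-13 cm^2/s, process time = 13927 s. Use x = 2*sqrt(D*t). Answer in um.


Step 1: Compute D*t = 4.1e-13 * 13927 = 5.71007e-09 cm^2
Step 2: sqrt(D*t) = 7.5565e-05 cm
Step 3: x = 2 * 7.5565e-05 cm = 1.5113e-04 cm
Step 4: Convert to um (1 cm = 1e4 um): x = 1.511 um


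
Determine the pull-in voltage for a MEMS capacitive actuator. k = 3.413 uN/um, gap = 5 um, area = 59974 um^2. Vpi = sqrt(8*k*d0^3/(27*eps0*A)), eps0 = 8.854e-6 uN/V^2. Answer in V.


Step 1: Compute numerator: 8 * k * d0^3 = 8 * 3.413 * 5^3 = 3413.0
Step 2: Compute denominator: 27 * eps0 * A = 27 * 8.854e-6 * 59974 = 14.337264
Step 3: Vpi = sqrt(3413.0 / 14.337264)
Vpi = 15.43 V


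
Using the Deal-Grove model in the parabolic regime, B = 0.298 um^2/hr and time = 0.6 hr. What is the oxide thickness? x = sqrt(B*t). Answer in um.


Step 1: Compute B*t = 0.298 * 0.6 = 0.1788
Step 2: x = sqrt(0.1788)
x = 0.423 um


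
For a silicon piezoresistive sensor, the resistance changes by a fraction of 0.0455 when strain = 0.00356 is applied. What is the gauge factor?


Step 1: Identify values.
dR/R = 0.0455, strain = 0.00356
Step 2: GF = (dR/R) / strain = 0.0455 / 0.00356
GF = 12.8


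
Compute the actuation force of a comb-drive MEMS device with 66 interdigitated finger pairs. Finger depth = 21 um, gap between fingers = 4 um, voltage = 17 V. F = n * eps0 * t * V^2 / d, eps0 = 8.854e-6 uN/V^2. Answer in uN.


Step 1: Parameters: n=66, eps0=8.854e-6 uN/V^2, t=21 um, V=17 V, d=4 um
Step 2: V^2 = 289
Step 3: F = 66 * 8.854e-6 * 21 * 289 / 4
F = 0.887 uN


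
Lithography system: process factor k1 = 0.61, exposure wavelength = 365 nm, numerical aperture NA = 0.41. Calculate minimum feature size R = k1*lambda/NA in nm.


Step 1: Identify values: k1 = 0.61, lambda = 365 nm, NA = 0.41
Step 2: R = k1 * lambda / NA
R = 0.61 * 365 / 0.41
R = 543.0 nm


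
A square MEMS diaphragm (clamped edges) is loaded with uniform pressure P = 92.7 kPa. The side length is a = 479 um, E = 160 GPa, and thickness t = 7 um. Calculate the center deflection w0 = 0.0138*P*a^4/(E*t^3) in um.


Step 1: Convert pressure to compatible units (E is in GPa, so P in GPa).
P = 92.7 kPa = 92.7e-6 GPa
Step 2: Compute numerator: 0.0138 * P * a^4.
a^4 = 479^4 = 52643172481
numerator = 0.0138 * 92.7e-6 * 52643172481 = 6.73443e+04
Step 3: Compute denominator: E * t^3 = 160 * 7^3 = 54880
Step 4: w0 = numerator / denominator = 6.73443e+04 / 54880 = 1.2271 um


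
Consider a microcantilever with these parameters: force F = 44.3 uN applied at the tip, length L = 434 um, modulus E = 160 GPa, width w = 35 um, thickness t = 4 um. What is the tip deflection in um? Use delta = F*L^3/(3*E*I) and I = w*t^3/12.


Step 1: Calculate the second moment of area.
I = w * t^3 / 12 = 35 * 4^3 / 12 = 186.6667 um^4
Step 2: Convert E to consistent units (1 GPa = 1000 uN/um^2).
E = 160 GPa = 160000 uN/um^2
Step 3: Calculate tip deflection.
delta = F * L^3 / (3 * E * I)
delta = 44.3 * 434^3 / (3 * 160000 * 186.6667)
delta = 40.4171 um


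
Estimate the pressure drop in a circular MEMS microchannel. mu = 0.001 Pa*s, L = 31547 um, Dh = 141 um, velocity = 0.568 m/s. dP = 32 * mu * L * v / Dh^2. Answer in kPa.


Step 1: Convert to SI: L = 31547e-6 m, Dh = 141e-6 m
Step 2: dP = 32 * 0.001 * 31547e-6 * 0.568 / (141e-6)^2
Step 3: dP = 28841.52 Pa
Step 4: Convert to kPa: dP = 28.84 kPa


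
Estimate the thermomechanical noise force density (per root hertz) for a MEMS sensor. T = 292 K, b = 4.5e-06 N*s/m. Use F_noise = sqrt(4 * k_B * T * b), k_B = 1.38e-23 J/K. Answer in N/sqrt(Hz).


Step 1: Compute 4 * k_B * T * b
= 4 * 1.38e-23 * 292 * 4.5e-06
= 7.2533e-26 N^2/Hz
Step 2: F_noise = sqrt(7.2533e-26)
F_noise = 2.69e-13 N/sqrt(Hz)


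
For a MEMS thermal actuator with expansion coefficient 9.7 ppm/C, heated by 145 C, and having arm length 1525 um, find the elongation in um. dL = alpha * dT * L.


Step 1: Convert CTE: alpha = 9.7 ppm/C = 9.7e-6 /C
Step 2: dL = 9.7e-6 * 145 * 1525
dL = 2.1449 um


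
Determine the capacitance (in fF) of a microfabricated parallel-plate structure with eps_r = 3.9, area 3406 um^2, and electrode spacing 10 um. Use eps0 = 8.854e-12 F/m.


Step 1: Convert area to m^2: A = 3406e-12 m^2
Step 2: Convert gap to m: d = 10e-6 m
Step 3: C = eps0 * eps_r * A / d
C = 8.854e-12 * 3.9 * 3406e-12 / 10e-6
Step 4: Convert to fF (multiply by 1e15).
C = 11.76 fF


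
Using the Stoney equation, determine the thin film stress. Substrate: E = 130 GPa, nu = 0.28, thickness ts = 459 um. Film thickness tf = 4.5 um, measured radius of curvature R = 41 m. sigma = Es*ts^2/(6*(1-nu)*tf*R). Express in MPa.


Step 1: Compute numerator: Es * ts^2 = 130 * 459^2 = 27388530 (GPa*um^2)
Step 2: Compute denominator (R in um): 6*(1-nu)*tf*R = 6*0.72*4.5*41e6 = 797040000.0 (um^2)
Step 3: sigma (GPa) = 27388530 / 797040000.0 = 3.4363e-02 GPa
Step 4: Convert to MPa (x1000): sigma = 34.4 MPa


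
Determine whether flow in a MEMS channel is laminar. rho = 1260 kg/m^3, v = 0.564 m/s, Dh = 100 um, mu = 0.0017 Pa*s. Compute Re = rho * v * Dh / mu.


Step 1: Convert Dh to meters: Dh = 100e-6 m
Step 2: Re = rho * v * Dh / mu
Re = 1260 * 0.564 * 100e-6 / 0.0017
Re = 41.802
Since Re = 41.802 is below ~2300, the flow is laminar.


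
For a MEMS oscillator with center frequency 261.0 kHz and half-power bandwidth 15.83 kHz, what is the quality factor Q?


Step 1: Q = f0 / bandwidth
Step 2: Q = 261.0 / 15.83
Q = 16.5


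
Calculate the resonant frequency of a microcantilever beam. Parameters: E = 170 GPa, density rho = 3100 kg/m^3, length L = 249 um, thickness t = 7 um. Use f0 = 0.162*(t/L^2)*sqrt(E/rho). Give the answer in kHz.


Step 1: Convert units to SI.
t_SI = 7e-6 m, L_SI = 249e-6 m
Step 2: Calculate sqrt(E/rho).
sqrt(170e9 / 3100) = 7405.32 m/s
Step 3: Compute f0.
f0 = 0.162 * 7e-6 / (249e-6)^2 * 7405.32 = 135443.5 Hz = 135.44 kHz


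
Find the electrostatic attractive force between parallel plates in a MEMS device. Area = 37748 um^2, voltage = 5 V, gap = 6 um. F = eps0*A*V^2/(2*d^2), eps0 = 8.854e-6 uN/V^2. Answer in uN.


Step 1: Identify parameters.
eps0 = 8.854e-6 uN/V^2, A = 37748 um^2, V = 5 V, d = 6 um
Step 2: Compute V^2 = 5^2 = 25
Step 3: Compute d^2 = 6^2 = 36
Step 4: F = 0.5 * 8.854e-6 * 37748 * 25 / 36
F = 0.116 uN


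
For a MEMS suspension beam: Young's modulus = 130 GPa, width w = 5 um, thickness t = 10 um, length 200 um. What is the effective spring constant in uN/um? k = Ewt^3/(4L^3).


Step 1: Convert E to consistent units (1 GPa = 1000 uN/um^2).
E = 130 GPa = 130000 uN/um^2
Step 2: Compute t^3 = 10^3 = 1000
Step 3: Compute L^3 = 200^3 = 8000000
Step 4: k = 130000 * 5 * 1000 / (4 * 8000000)
k = 20.3125 uN/um


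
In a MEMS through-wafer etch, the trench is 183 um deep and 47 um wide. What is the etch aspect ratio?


Step 1: AR = depth / width
Step 2: AR = 183 / 47
AR = 3.9


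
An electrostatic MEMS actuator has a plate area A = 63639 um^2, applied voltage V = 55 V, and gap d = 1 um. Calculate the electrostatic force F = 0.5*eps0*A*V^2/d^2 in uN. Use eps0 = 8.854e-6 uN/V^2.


Step 1: Identify parameters.
eps0 = 8.854e-6 uN/V^2, A = 63639 um^2, V = 55 V, d = 1 um
Step 2: Compute V^2 = 55^2 = 3025
Step 3: Compute d^2 = 1^2 = 1
Step 4: F = 0.5 * 8.854e-6 * 63639 * 3025 / 1
F = 852.233 uN


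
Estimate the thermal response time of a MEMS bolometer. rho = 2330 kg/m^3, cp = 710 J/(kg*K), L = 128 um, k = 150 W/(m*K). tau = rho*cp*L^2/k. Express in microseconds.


Step 1: Convert L to m: L = 128e-6 m
Step 2: L^2 = (128e-6)^2 = 1.6384e-08 m^2
Step 3: tau = 2330 * 710 * 1.6384e-08 / 150 = 1.8069367e-04 s
Step 4: Convert to microseconds (multiply by 1e6).
tau = 180.694 us


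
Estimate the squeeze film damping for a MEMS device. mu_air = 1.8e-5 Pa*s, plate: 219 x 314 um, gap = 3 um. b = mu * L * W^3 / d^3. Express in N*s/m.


Step 1: Convert to SI.
L = 219e-6 m, W = 314e-6 m, d = 3e-6 m
Step 2: W^3 = (314e-6)^3 = 3.10e-11 m^3
Step 3: d^3 = (3e-6)^3 = 2.70e-17 m^3
Step 4: b = 1.8e-5 * 219e-6 * 3.10e-11 / 2.70e-17
b = 4.52e-03 N*s/m


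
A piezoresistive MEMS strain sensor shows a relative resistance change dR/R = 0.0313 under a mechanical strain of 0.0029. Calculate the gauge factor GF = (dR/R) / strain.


Step 1: Identify values.
dR/R = 0.0313, strain = 0.0029
Step 2: GF = (dR/R) / strain = 0.0313 / 0.0029
GF = 10.8


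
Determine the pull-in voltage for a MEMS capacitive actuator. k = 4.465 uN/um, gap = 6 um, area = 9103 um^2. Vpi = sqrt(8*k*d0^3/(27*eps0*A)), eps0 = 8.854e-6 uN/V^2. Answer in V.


Step 1: Compute numerator: 8 * k * d0^3 = 8 * 4.465 * 6^3 = 7715.52
Step 2: Compute denominator: 27 * eps0 * A = 27 * 8.854e-6 * 9103 = 2.176145
Step 3: Vpi = sqrt(7715.52 / 2.176145)
Vpi = 59.54 V


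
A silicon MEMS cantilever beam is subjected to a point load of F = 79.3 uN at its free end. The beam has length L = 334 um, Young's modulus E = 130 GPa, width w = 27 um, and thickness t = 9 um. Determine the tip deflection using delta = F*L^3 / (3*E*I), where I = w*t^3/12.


Step 1: Calculate the second moment of area.
I = w * t^3 / 12 = 27 * 9^3 / 12 = 1640.25 um^4
Step 2: Convert E to consistent units (1 GPa = 1000 uN/um^2).
E = 130 GPa = 130000 uN/um^2
Step 3: Calculate tip deflection.
delta = F * L^3 / (3 * E * I)
delta = 79.3 * 334^3 / (3 * 130000 * 1640.25)
delta = 4.6189 um


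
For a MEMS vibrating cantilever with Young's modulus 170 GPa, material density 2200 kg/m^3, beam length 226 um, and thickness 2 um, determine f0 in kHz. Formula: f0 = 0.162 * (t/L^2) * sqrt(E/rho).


Step 1: Convert units to SI.
t_SI = 2e-6 m, L_SI = 226e-6 m
Step 2: Calculate sqrt(E/rho).
sqrt(170e9 / 2200) = 8790.49 m/s
Step 3: Compute f0.
f0 = 0.162 * 2e-6 / (226e-6)^2 * 8790.49 = 55762.4 Hz = 55.76 kHz


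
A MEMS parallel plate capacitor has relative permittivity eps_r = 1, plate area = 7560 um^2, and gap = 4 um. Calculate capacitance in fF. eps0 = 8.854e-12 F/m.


Step 1: Convert area to m^2: A = 7560e-12 m^2
Step 2: Convert gap to m: d = 4e-6 m
Step 3: C = eps0 * eps_r * A / d
C = 8.854e-12 * 1 * 7560e-12 / 4e-6
Step 4: Convert to fF (multiply by 1e15).
C = 16.73 fF


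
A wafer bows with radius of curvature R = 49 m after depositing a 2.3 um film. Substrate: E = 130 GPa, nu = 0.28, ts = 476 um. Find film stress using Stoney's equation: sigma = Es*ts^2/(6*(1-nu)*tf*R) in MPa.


Step 1: Compute numerator: Es * ts^2 = 130 * 476^2 = 29454880 (GPa*um^2)
Step 2: Compute denominator (R in um): 6*(1-nu)*tf*R = 6*0.72*2.3*49e6 = 486864000.0 (um^2)
Step 3: sigma (GPa) = 29454880 / 486864000.0 = 6.0499e-02 GPa
Step 4: Convert to MPa (x1000): sigma = 60.5 MPa


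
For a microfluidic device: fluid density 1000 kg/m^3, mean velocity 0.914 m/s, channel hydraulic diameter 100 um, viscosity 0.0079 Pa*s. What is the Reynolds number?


Step 1: Convert Dh to meters: Dh = 100e-6 m
Step 2: Re = rho * v * Dh / mu
Re = 1000 * 0.914 * 100e-6 / 0.0079
Re = 11.57


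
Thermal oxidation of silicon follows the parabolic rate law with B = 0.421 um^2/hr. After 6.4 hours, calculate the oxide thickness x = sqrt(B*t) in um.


Step 1: Compute B*t = 0.421 * 6.4 = 2.6944
Step 2: x = sqrt(2.6944)
x = 1.641 um


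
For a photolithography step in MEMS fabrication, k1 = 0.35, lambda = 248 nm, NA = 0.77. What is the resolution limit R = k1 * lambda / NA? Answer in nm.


Step 1: Identify values: k1 = 0.35, lambda = 248 nm, NA = 0.77
Step 2: R = k1 * lambda / NA
R = 0.35 * 248 / 0.77
R = 112.7 nm


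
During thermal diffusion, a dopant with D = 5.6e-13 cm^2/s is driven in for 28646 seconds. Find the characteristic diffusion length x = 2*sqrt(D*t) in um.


Step 1: Compute D*t = 5.6e-13 * 28646 = 1.604176e-08 cm^2
Step 2: sqrt(D*t) = 1.26656e-04 cm
Step 3: x = 2 * 1.26656e-04 cm = 2.53312e-04 cm
Step 4: Convert to um (1 cm = 1e4 um): x = 2.533 um


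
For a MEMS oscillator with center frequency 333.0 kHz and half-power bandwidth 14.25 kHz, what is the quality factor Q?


Step 1: Q = f0 / bandwidth
Step 2: Q = 333.0 / 14.25
Q = 23.4


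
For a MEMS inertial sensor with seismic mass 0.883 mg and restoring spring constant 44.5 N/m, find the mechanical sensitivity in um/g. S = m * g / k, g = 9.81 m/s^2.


Step 1: Convert mass: m = 0.883 mg = 8.83e-07 kg
Step 2: S = m * g / k = 8.83e-07 * 9.81 / 44.5
Step 3: S = 1.95e-07 m/g
Step 4: Convert to um/g: S = 0.195 um/g


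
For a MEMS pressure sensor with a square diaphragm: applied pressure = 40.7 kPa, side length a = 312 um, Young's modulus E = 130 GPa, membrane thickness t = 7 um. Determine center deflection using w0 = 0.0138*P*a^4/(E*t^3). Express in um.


Step 1: Convert pressure to compatible units (E is in GPa, so P in GPa).
P = 40.7 kPa = 40.7e-6 GPa
Step 2: Compute numerator: 0.0138 * P * a^4.
a^4 = 312^4 = 9475854336
numerator = 0.0138 * 40.7e-6 * 9475854336 = 5.32221e+03
Step 3: Compute denominator: E * t^3 = 130 * 7^3 = 44590
Step 4: w0 = numerator / denominator = 5.32221e+03 / 44590 = 0.1194 um


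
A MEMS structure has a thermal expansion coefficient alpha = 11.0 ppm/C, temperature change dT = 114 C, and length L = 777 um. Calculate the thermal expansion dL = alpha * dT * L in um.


Step 1: Convert CTE: alpha = 11.0 ppm/C = 11.0e-6 /C
Step 2: dL = 11.0e-6 * 114 * 777
dL = 0.9744 um


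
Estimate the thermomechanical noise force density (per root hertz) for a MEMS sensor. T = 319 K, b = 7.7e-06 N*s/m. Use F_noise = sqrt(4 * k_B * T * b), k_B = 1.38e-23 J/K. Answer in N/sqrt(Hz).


Step 1: Compute 4 * k_B * T * b
= 4 * 1.38e-23 * 319 * 7.7e-06
= 1.3559e-25 N^2/Hz
Step 2: F_noise = sqrt(1.3559e-25)
F_noise = 3.68e-13 N/sqrt(Hz)


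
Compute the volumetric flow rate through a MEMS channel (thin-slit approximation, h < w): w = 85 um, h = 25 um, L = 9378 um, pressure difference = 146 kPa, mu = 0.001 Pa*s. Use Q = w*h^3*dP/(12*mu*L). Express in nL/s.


Step 1: Convert all dimensions to SI (meters).
w = 85e-6 m, h = 25e-6 m, L = 9378e-6 m, dP = 146e3 Pa
Step 2: Q = w * h^3 * dP / (12 * mu * L)
Q = 85e-6 * (25e-6)^3 * 146e3 / (12 * 0.001 * 9378e-6) = 1.7230597e-09 m^3/s
Step 3: Convert Q from m^3/s to nL/s (1 m^3 = 1e12 nL, so multiply by 1e12).
Q = 1723.06 nL/s


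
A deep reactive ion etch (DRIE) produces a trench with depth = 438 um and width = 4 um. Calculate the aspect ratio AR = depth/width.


Step 1: AR = depth / width
Step 2: AR = 438 / 4
AR = 109.5


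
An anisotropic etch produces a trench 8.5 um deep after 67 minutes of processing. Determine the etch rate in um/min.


Step 1: Etch rate = depth / time
Step 2: rate = 8.5 / 67
rate = 0.127 um/min


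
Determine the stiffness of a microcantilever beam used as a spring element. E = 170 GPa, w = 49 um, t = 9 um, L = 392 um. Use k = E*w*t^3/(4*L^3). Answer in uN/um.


Step 1: Convert E to consistent units (1 GPa = 1000 uN/um^2).
E = 170 GPa = 170000 uN/um^2
Step 2: Compute t^3 = 9^3 = 729
Step 3: Compute L^3 = 392^3 = 60236288
Step 4: k = 170000 * 49 * 729 / (4 * 60236288)
k = 25.2031 uN/um


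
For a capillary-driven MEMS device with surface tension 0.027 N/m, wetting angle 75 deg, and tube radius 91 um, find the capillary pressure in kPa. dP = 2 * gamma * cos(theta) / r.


Step 1: cos(75 deg) = 0.2588
Step 2: Convert r to m: r = 91e-6 m
Step 3: dP = 2 * 0.027 * 0.2588 / 91e-6 = 153.6 Pa
Step 4: Convert Pa to kPa (divide by 1000).
dP = 0.15 kPa


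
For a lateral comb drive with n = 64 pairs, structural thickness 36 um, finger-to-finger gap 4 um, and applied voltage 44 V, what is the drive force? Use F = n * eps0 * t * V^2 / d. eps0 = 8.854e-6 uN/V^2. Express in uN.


Step 1: Parameters: n=64, eps0=8.854e-6 uN/V^2, t=36 um, V=44 V, d=4 um
Step 2: V^2 = 1936
Step 3: F = 64 * 8.854e-6 * 36 * 1936 / 4
F = 9.873 uN


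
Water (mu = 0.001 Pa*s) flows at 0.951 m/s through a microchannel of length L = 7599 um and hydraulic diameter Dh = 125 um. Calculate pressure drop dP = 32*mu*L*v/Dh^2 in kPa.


Step 1: Convert to SI: L = 7599e-6 m, Dh = 125e-6 m
Step 2: dP = 32 * 0.001 * 7599e-6 * 0.951 / (125e-6)^2
Step 3: dP = 14800.18 Pa
Step 4: Convert to kPa: dP = 14.8 kPa


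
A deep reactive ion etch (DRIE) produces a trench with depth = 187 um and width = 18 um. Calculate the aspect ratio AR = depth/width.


Step 1: AR = depth / width
Step 2: AR = 187 / 18
AR = 10.4


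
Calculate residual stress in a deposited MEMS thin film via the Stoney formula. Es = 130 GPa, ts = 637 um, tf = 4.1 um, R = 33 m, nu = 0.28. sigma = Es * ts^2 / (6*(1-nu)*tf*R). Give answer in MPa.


Step 1: Compute numerator: Es * ts^2 = 130 * 637^2 = 52749970 (GPa*um^2)
Step 2: Compute denominator (R in um): 6*(1-nu)*tf*R = 6*0.72*4.1*33e6 = 584496000.0 (um^2)
Step 3: sigma (GPa) = 52749970 / 584496000.0 = 9.0249e-02 GPa
Step 4: Convert to MPa (x1000): sigma = 90.2 MPa


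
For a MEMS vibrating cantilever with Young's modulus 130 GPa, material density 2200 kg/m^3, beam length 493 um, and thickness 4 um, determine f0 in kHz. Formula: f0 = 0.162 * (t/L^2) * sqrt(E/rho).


Step 1: Convert units to SI.
t_SI = 4e-6 m, L_SI = 493e-6 m
Step 2: Calculate sqrt(E/rho).
sqrt(130e9 / 2200) = 7687.06 m/s
Step 3: Compute f0.
f0 = 0.162 * 4e-6 / (493e-6)^2 * 7687.06 = 20494.7 Hz = 20.49 kHz


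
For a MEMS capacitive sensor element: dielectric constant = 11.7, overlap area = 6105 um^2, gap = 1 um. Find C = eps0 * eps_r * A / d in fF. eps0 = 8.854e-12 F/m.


Step 1: Convert area to m^2: A = 6105e-12 m^2
Step 2: Convert gap to m: d = 1e-6 m
Step 3: C = eps0 * eps_r * A / d
C = 8.854e-12 * 11.7 * 6105e-12 / 1e-6
Step 4: Convert to fF (multiply by 1e15).
C = 632.43 fF


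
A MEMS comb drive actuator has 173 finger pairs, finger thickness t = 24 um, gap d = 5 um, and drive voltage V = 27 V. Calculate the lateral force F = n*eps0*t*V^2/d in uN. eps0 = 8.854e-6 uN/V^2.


Step 1: Parameters: n=173, eps0=8.854e-6 uN/V^2, t=24 um, V=27 V, d=5 um
Step 2: V^2 = 729
Step 3: F = 173 * 8.854e-6 * 24 * 729 / 5
F = 5.36 uN


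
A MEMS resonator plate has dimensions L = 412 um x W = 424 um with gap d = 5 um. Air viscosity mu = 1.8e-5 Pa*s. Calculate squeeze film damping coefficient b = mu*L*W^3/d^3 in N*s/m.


Step 1: Convert to SI.
L = 412e-6 m, W = 424e-6 m, d = 5e-6 m
Step 2: W^3 = (424e-6)^3 = 7.62e-11 m^3
Step 3: d^3 = (5e-6)^3 = 1.25e-16 m^3
Step 4: b = 1.8e-5 * 412e-6 * 7.62e-11 / 1.25e-16
b = 4.52e-03 N*s/m


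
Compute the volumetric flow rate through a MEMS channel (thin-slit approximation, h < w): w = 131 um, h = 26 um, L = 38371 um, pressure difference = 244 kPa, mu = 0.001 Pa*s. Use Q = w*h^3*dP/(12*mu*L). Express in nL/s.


Step 1: Convert all dimensions to SI (meters).
w = 131e-6 m, h = 26e-6 m, L = 38371e-6 m, dP = 244e3 Pa
Step 2: Q = w * h^3 * dP / (12 * mu * L)
Q = 131e-6 * (26e-6)^3 * 244e3 / (12 * 0.001 * 38371e-6) = 1.22010386e-09 m^3/s
Step 3: Convert Q from m^3/s to nL/s (1 m^3 = 1e12 nL, so multiply by 1e12).
Q = 1220.104 nL/s


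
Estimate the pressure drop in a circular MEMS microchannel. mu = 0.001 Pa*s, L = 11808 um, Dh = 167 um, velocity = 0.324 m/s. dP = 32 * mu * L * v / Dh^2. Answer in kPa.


Step 1: Convert to SI: L = 11808e-6 m, Dh = 167e-6 m
Step 2: dP = 32 * 0.001 * 11808e-6 * 0.324 / (167e-6)^2
Step 3: dP = 4389.74 Pa
Step 4: Convert to kPa: dP = 4.39 kPa


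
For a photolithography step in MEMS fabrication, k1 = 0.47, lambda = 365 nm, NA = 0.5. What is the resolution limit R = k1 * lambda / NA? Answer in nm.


Step 1: Identify values: k1 = 0.47, lambda = 365 nm, NA = 0.5
Step 2: R = k1 * lambda / NA
R = 0.47 * 365 / 0.5
R = 343.1 nm


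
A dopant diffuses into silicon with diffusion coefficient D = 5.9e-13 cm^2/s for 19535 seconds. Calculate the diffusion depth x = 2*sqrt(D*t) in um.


Step 1: Compute D*t = 5.9e-13 * 19535 = 1.152565e-08 cm^2
Step 2: sqrt(D*t) = 1.07358e-04 cm
Step 3: x = 2 * 1.07358e-04 cm = 2.14716e-04 cm
Step 4: Convert to um (1 cm = 1e4 um): x = 2.147 um


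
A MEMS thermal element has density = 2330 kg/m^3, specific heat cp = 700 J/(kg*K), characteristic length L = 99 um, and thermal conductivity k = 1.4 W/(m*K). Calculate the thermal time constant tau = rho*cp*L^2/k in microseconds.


Step 1: Convert L to m: L = 99e-6 m
Step 2: L^2 = (99e-6)^2 = 9.801e-09 m^2
Step 3: tau = 2330 * 700 * 9.801e-09 / 1.4 = 1.1418165e-02 s
Step 4: Convert to microseconds (multiply by 1e6).
tau = 11418.165 us


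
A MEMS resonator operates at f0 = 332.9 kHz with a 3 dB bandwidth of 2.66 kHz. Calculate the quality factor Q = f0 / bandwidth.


Step 1: Q = f0 / bandwidth
Step 2: Q = 332.9 / 2.66
Q = 125.2


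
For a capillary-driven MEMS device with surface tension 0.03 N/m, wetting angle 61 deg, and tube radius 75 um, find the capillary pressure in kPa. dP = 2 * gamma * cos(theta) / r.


Step 1: cos(61 deg) = 0.4848
Step 2: Convert r to m: r = 75e-6 m
Step 3: dP = 2 * 0.03 * 0.4848 / 75e-6 = 387.8 Pa
Step 4: Convert Pa to kPa (divide by 1000).
dP = 0.39 kPa


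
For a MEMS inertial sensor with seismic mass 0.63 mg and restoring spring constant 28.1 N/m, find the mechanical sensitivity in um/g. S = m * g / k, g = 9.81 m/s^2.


Step 1: Convert mass: m = 0.63 mg = 6.30e-07 kg
Step 2: S = m * g / k = 6.30e-07 * 9.81 / 28.1
Step 3: S = 2.20e-07 m/g
Step 4: Convert to um/g: S = 0.22 um/g


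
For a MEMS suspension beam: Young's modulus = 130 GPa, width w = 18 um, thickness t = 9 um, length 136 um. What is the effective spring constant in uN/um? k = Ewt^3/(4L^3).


Step 1: Convert E to consistent units (1 GPa = 1000 uN/um^2).
E = 130 GPa = 130000 uN/um^2
Step 2: Compute t^3 = 9^3 = 729
Step 3: Compute L^3 = 136^3 = 2515456
Step 4: k = 130000 * 18 * 729 / (4 * 2515456)
k = 169.5378 uN/um


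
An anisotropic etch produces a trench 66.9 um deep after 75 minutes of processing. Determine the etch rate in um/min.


Step 1: Etch rate = depth / time
Step 2: rate = 66.9 / 75
rate = 0.892 um/min


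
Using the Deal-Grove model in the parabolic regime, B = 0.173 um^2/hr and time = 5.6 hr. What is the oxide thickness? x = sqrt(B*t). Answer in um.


Step 1: Compute B*t = 0.173 * 5.6 = 0.9688
Step 2: x = sqrt(0.9688)
x = 0.984 um


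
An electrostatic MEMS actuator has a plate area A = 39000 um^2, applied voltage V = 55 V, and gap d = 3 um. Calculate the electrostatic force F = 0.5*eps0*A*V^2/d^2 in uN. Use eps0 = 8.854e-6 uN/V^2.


Step 1: Identify parameters.
eps0 = 8.854e-6 uN/V^2, A = 39000 um^2, V = 55 V, d = 3 um
Step 2: Compute V^2 = 55^2 = 3025
Step 3: Compute d^2 = 3^2 = 9
Step 4: F = 0.5 * 8.854e-6 * 39000 * 3025 / 9
F = 58.031 uN


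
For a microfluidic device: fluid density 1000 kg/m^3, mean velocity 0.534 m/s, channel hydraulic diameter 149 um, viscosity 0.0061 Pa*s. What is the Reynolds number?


Step 1: Convert Dh to meters: Dh = 149e-6 m
Step 2: Re = rho * v * Dh / mu
Re = 1000 * 0.534 * 149e-6 / 0.0061
Re = 13.044
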